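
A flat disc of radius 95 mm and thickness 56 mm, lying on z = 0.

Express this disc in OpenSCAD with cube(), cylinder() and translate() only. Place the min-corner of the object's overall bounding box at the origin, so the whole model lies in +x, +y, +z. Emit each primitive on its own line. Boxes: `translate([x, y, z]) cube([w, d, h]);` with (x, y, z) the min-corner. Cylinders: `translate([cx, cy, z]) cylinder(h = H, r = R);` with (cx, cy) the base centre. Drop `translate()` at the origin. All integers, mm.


translate([95, 95, 0]) cylinder(h = 56, r = 95);


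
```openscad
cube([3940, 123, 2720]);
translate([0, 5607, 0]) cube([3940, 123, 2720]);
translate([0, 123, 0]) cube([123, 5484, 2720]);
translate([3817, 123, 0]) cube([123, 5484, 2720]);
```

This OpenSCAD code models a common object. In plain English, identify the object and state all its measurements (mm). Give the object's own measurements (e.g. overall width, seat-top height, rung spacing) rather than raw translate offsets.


The wall frame of a small rectangular building: four walls, each 2720 mm tall and 123 mm thick, enclosing a footprint 3940 mm (x) by 5730 mm (y) outside-to-outside, with no floor or roof. The front and back walls (the −y and +y sides) span the full width; the two side walls fit between them.


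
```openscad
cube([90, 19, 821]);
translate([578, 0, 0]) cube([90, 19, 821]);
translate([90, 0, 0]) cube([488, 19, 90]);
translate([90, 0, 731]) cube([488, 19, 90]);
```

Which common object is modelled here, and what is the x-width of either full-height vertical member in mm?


A picture frame. The border width is 90 mm.

Four thin pieces enclosing a rectangular opening — a picture frame. The two full-height stiles are 821 mm tall; the top rail sits at z = 731 and is 90 mm tall, so the border above the opening is 821 − 731 = 90 mm, matching the stile x-width.


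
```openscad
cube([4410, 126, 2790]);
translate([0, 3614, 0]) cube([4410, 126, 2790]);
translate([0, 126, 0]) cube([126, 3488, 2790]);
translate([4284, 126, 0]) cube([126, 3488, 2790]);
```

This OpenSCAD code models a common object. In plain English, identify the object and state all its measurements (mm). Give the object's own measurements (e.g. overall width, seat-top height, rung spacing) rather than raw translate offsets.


The wall frame of a small rectangular building: four walls, each 2790 mm tall and 126 mm thick, enclosing a footprint 4410 mm (x) by 3740 mm (y) outside-to-outside, with no floor or roof. The front and back walls (the −y and +y sides) span the full width; the two side walls fit between them.


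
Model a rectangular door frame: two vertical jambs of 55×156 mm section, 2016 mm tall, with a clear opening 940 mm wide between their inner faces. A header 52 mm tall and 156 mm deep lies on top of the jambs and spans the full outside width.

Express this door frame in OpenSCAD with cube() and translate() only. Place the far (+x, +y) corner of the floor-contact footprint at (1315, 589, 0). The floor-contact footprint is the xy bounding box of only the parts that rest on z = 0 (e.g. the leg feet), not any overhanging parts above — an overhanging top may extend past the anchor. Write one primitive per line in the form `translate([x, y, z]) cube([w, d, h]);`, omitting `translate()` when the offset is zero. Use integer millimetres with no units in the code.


translate([265, 433, 0]) cube([55, 156, 2016]);
translate([1260, 433, 0]) cube([55, 156, 2016]);
translate([265, 433, 2016]) cube([1050, 156, 52]);


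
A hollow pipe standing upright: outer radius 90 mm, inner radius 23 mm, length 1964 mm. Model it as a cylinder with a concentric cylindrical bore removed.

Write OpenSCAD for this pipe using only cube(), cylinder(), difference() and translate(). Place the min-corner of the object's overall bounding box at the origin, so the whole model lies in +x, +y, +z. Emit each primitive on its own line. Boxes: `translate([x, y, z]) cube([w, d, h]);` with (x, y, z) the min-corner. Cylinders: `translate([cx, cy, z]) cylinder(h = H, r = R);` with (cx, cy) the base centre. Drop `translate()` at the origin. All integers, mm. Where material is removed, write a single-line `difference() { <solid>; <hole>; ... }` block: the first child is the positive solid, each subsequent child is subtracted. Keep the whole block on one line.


difference() { translate([90, 90, 0]) cylinder(h = 1964, r = 90); translate([90, 90, 0]) cylinder(h = 1964, r = 23); }


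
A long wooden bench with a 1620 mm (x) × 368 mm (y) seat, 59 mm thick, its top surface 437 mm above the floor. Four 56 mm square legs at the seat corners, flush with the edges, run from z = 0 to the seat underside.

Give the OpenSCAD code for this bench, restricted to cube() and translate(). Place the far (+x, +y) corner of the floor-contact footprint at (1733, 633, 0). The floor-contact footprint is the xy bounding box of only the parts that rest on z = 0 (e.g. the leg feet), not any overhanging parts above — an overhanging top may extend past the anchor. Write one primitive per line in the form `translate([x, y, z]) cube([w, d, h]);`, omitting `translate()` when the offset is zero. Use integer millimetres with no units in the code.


translate([113, 265, 378]) cube([1620, 368, 59]);
translate([113, 265, 0]) cube([56, 56, 378]);
translate([113, 577, 0]) cube([56, 56, 378]);
translate([1677, 265, 0]) cube([56, 56, 378]);
translate([1677, 577, 0]) cube([56, 56, 378]);


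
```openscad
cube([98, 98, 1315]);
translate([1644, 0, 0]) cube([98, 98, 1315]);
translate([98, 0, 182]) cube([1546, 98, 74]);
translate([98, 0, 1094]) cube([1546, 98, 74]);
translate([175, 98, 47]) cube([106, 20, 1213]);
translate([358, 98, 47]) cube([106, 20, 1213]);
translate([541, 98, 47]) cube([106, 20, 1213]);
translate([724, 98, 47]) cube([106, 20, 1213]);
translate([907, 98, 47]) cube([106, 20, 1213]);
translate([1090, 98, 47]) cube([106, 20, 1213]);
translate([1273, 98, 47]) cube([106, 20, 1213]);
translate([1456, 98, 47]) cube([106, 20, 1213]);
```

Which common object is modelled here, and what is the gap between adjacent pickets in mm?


A fence section. The picket gap is 77 mm.

Two posts, two rails, 8 pickets — a fence section. Span 1546 mm holds 8 pickets of 106 mm with 9 equal gaps: ⌊(1546 − 8·106) / 9⌋ = 77 mm.


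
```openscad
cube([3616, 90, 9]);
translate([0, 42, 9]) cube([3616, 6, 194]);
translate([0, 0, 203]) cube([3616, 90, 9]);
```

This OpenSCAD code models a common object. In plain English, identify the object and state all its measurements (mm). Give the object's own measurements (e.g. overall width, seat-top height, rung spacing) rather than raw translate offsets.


An I-beam lying along x, 3616 mm long. Overall section height 212 mm. Two flanges 90 mm wide (y) and 9 mm thick, one on the floor and one at the top; a web 6 mm thick runs between them, centred on the flange width.


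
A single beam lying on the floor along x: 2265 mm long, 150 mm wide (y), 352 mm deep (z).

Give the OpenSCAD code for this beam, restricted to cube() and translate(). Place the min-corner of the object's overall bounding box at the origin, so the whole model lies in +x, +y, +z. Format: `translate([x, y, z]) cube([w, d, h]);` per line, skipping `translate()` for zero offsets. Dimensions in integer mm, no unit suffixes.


cube([2265, 150, 352]);


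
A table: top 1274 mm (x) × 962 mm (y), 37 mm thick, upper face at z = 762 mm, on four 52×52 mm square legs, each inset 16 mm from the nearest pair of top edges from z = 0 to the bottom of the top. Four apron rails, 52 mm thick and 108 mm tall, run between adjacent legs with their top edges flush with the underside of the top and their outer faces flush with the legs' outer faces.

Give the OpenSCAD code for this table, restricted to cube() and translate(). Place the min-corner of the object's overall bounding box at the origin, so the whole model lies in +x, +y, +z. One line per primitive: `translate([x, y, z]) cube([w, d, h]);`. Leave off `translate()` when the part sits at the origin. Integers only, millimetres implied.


// leg_h = 762 - 37 = 725
// apron z = 725 - 108 = 617
translate([0, 0, 725]) cube([1274, 962, 37]);
translate([16, 16, 0]) cube([52, 52, 725]);
translate([1206, 16, 0]) cube([52, 52, 725]);
translate([16, 894, 0]) cube([52, 52, 725]);
translate([1206, 894, 0]) cube([52, 52, 725]);
translate([68, 16, 617]) cube([1138, 52, 108]);
translate([68, 894, 617]) cube([1138, 52, 108]);
translate([16, 68, 617]) cube([52, 826, 108]);
translate([1206, 68, 617]) cube([52, 826, 108]);


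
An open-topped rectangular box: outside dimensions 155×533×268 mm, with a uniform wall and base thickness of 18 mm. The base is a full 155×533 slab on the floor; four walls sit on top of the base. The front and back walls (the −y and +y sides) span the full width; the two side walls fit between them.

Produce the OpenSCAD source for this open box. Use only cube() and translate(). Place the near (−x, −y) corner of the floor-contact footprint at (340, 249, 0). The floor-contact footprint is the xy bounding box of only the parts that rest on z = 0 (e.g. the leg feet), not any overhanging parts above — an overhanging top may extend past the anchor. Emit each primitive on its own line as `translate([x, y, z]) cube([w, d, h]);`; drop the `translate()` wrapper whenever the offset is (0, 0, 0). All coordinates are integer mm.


translate([340, 249, 0]) cube([155, 533, 18]);
translate([340, 249, 18]) cube([155, 18, 250]);
translate([340, 764, 18]) cube([155, 18, 250]);
translate([340, 267, 18]) cube([18, 497, 250]);
translate([477, 267, 18]) cube([18, 497, 250]);


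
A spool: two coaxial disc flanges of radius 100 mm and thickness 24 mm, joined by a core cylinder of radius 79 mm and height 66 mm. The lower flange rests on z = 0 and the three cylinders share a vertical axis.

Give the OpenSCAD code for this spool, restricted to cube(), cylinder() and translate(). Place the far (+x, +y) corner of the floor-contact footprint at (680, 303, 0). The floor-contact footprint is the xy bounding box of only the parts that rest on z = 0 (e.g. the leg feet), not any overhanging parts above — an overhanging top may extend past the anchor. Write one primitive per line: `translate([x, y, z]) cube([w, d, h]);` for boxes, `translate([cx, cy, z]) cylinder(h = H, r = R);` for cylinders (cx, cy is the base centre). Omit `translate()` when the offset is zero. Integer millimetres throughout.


translate([580, 203, 0]) cylinder(h = 24, r = 100);
translate([580, 203, 24]) cylinder(h = 66, r = 79);
translate([580, 203, 90]) cylinder(h = 24, r = 100);


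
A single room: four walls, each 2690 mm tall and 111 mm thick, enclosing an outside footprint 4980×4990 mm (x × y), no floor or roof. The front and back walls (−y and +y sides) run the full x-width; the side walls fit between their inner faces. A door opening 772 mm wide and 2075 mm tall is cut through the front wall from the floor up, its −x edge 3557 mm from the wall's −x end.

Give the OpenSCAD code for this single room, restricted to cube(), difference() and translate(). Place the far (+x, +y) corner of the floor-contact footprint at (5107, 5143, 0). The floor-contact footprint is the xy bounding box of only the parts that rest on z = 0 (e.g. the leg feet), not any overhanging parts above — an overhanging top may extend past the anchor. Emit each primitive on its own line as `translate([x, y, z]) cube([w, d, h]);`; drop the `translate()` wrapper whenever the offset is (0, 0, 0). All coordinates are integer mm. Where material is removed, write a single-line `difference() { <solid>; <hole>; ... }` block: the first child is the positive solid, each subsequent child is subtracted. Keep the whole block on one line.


difference() { translate([127, 153, 0]) cube([4980, 111, 2690]); translate([3684, 153, 0]) cube([772, 111, 2075]); }
translate([127, 5032, 0]) cube([4980, 111, 2690]);
translate([127, 264, 0]) cube([111, 4768, 2690]);
translate([4996, 264, 0]) cube([111, 4768, 2690]);


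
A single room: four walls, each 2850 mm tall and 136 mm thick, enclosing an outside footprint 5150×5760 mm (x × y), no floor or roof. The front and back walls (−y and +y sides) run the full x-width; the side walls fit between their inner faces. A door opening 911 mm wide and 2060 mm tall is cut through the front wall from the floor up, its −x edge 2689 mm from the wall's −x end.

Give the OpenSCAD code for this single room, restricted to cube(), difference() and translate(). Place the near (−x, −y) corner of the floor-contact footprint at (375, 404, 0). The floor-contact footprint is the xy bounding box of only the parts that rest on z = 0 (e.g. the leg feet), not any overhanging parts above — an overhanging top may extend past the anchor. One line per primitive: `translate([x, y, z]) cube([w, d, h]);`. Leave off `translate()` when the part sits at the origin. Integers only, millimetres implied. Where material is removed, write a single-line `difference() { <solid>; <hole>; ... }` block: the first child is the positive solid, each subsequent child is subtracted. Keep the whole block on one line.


difference() { translate([375, 404, 0]) cube([5150, 136, 2850]); translate([3064, 404, 0]) cube([911, 136, 2060]); }
translate([375, 6028, 0]) cube([5150, 136, 2850]);
translate([375, 540, 0]) cube([136, 5488, 2850]);
translate([5389, 540, 0]) cube([136, 5488, 2850]);


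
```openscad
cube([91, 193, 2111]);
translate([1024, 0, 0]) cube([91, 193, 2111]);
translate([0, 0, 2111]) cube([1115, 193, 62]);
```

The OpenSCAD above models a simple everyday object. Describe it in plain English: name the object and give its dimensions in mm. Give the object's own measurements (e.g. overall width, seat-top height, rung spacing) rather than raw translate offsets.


A door frame. The clear opening is 933 mm wide and 2111 mm high. Two 91 mm wide jambs, 193 mm deep, stand either side of the opening from the floor to the top of the opening. A 62 mm thick head sits across the top of both jambs, spanning the full outside width of the frame.


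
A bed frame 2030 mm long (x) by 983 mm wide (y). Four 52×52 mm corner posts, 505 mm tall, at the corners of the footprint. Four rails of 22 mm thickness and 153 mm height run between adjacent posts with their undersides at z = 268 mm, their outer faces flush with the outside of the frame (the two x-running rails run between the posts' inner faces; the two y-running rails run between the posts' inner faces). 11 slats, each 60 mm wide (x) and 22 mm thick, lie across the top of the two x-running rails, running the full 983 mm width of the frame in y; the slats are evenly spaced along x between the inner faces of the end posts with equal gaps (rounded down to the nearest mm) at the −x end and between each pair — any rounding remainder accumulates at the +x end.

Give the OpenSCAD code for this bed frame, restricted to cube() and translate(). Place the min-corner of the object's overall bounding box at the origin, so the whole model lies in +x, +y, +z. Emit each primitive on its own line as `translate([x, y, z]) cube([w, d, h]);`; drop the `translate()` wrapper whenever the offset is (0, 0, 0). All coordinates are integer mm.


cube([52, 52, 505]);
translate([0, 931, 0]) cube([52, 52, 505]);
translate([1978, 0, 0]) cube([52, 52, 505]);
translate([1978, 931, 0]) cube([52, 52, 505]);
translate([52, 0, 268]) cube([1926, 22, 153]);
translate([52, 961, 268]) cube([1926, 22, 153]);
translate([0, 52, 268]) cube([22, 879, 153]);
translate([2008, 52, 268]) cube([22, 879, 153]);
translate([157, 0, 421]) cube([60, 983, 22]);
translate([322, 0, 421]) cube([60, 983, 22]);
translate([487, 0, 421]) cube([60, 983, 22]);
translate([652, 0, 421]) cube([60, 983, 22]);
translate([817, 0, 421]) cube([60, 983, 22]);
translate([982, 0, 421]) cube([60, 983, 22]);
translate([1147, 0, 421]) cube([60, 983, 22]);
translate([1312, 0, 421]) cube([60, 983, 22]);
translate([1477, 0, 421]) cube([60, 983, 22]);
translate([1642, 0, 421]) cube([60, 983, 22]);
translate([1807, 0, 421]) cube([60, 983, 22]);


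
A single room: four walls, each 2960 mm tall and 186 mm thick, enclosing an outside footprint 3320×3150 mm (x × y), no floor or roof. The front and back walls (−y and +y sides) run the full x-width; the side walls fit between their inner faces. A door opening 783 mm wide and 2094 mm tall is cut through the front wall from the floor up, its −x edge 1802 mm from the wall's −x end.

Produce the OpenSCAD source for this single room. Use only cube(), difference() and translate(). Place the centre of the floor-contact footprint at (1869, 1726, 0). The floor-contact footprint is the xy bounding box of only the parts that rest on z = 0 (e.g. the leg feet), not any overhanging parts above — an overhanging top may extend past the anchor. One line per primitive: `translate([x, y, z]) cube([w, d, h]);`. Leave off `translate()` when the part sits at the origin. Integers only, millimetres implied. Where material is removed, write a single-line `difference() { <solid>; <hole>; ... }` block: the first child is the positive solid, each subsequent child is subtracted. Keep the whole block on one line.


difference() { translate([209, 151, 0]) cube([3320, 186, 2960]); translate([2011, 151, 0]) cube([783, 186, 2094]); }
translate([209, 3115, 0]) cube([3320, 186, 2960]);
translate([209, 337, 0]) cube([186, 2778, 2960]);
translate([3343, 337, 0]) cube([186, 2778, 2960]);


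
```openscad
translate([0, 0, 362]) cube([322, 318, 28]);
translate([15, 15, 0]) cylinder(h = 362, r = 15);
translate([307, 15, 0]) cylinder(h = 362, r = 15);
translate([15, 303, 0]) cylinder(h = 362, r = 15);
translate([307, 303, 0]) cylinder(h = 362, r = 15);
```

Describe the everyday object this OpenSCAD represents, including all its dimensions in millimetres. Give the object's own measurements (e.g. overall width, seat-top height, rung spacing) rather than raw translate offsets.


A four-legged stool. The seat is a 322×318×28 mm slab whose top surface is at z = 390 mm; four round legs, each 30 mm in diameter, run from the floor (z = 0) to the underside of the seat, each leg's axis is inset half a diameter from the nearest pair of seat edges (so the leg's bounding box is flush with the corner).


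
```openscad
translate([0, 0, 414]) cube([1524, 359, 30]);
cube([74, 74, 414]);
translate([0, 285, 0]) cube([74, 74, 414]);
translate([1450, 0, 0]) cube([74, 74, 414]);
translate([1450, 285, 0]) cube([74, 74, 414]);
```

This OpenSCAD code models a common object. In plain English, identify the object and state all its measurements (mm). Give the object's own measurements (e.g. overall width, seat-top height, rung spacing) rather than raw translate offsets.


A bench: a 1524×359 mm seat slab, 30 mm thick, top at z = 444 mm, on four 74×74 mm square legs flush with the seat corners and standing on z = 0.


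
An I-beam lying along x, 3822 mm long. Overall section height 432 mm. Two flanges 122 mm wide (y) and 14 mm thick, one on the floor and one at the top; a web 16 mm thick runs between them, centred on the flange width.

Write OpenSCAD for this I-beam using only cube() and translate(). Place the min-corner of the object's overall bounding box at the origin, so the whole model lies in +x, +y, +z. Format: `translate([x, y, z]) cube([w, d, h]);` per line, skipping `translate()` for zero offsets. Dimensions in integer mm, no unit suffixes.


cube([3822, 122, 14]);
translate([0, 53, 14]) cube([3822, 16, 404]);
translate([0, 0, 418]) cube([3822, 122, 14]);


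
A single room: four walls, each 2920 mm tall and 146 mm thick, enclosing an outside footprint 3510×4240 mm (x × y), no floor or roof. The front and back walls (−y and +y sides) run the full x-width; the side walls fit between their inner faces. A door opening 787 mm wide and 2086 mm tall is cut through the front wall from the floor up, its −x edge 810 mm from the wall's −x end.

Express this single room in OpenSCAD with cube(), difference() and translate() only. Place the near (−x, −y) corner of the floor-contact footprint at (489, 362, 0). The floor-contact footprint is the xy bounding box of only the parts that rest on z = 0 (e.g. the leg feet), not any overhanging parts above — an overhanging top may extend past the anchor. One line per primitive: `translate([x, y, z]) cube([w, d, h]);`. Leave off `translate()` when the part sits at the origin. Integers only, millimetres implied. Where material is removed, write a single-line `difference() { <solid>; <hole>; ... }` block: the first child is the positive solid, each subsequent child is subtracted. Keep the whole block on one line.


difference() { translate([489, 362, 0]) cube([3510, 146, 2920]); translate([1299, 362, 0]) cube([787, 146, 2086]); }
translate([489, 4456, 0]) cube([3510, 146, 2920]);
translate([489, 508, 0]) cube([146, 3948, 2920]);
translate([3853, 508, 0]) cube([146, 3948, 2920]);


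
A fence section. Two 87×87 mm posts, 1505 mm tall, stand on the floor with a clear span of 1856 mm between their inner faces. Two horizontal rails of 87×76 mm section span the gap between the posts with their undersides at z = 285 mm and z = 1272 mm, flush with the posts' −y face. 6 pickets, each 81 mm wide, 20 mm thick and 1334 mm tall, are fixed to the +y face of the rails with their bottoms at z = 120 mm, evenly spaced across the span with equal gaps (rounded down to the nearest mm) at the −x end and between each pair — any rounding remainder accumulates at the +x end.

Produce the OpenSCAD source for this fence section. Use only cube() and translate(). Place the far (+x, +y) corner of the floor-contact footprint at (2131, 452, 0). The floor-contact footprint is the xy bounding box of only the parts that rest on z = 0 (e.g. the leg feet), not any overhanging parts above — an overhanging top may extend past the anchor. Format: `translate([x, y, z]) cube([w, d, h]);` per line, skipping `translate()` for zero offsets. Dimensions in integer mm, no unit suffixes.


translate([101, 365, 0]) cube([87, 87, 1505]);
translate([2044, 365, 0]) cube([87, 87, 1505]);
translate([188, 365, 285]) cube([1856, 87, 76]);
translate([188, 365, 1272]) cube([1856, 87, 76]);
translate([383, 452, 120]) cube([81, 20, 1334]);
translate([659, 452, 120]) cube([81, 20, 1334]);
translate([935, 452, 120]) cube([81, 20, 1334]);
translate([1211, 452, 120]) cube([81, 20, 1334]);
translate([1487, 452, 120]) cube([81, 20, 1334]);
translate([1763, 452, 120]) cube([81, 20, 1334]);


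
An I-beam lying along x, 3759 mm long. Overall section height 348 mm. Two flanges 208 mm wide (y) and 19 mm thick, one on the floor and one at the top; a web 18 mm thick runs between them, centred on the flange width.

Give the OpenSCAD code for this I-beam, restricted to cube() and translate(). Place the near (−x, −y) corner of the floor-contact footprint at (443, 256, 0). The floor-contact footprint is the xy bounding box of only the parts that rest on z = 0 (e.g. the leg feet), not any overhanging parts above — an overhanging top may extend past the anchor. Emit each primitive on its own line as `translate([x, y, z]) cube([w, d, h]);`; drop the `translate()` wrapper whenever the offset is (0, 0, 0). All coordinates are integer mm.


translate([443, 256, 0]) cube([3759, 208, 19]);
translate([443, 351, 19]) cube([3759, 18, 310]);
translate([443, 256, 329]) cube([3759, 208, 19]);


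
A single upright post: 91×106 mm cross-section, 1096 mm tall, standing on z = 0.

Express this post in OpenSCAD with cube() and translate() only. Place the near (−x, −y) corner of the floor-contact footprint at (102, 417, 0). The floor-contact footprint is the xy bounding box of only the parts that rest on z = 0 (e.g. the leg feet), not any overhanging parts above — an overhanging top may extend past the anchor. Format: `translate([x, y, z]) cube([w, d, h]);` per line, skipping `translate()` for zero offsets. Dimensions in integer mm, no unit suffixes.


translate([102, 417, 0]) cube([91, 106, 1096]);


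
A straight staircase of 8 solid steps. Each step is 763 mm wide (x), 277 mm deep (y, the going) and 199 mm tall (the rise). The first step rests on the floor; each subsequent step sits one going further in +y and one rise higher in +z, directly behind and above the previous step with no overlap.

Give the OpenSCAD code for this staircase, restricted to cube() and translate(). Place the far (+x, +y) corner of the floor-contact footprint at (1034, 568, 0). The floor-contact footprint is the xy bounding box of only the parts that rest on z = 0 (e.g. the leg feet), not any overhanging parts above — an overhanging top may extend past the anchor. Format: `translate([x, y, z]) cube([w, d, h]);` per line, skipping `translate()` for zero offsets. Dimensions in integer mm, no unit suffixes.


translate([271, 291, 0]) cube([763, 277, 199]);
translate([271, 568, 199]) cube([763, 277, 199]);
translate([271, 845, 398]) cube([763, 277, 199]);
translate([271, 1122, 597]) cube([763, 277, 199]);
translate([271, 1399, 796]) cube([763, 277, 199]);
translate([271, 1676, 995]) cube([763, 277, 199]);
translate([271, 1953, 1194]) cube([763, 277, 199]);
translate([271, 2230, 1393]) cube([763, 277, 199]);


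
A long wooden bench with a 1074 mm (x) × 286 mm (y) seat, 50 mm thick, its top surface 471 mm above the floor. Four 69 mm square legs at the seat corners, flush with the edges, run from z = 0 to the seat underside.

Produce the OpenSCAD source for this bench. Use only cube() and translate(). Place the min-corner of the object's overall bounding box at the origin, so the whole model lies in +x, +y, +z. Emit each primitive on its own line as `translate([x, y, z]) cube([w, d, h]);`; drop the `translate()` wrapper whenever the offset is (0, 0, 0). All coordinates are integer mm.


// leg_h = 471 − 50 = 421
translate([0, 0, 421]) cube([1074, 286, 50]);
cube([69, 69, 421]);
translate([0, 217, 0]) cube([69, 69, 421]);
translate([1005, 0, 0]) cube([69, 69, 421]);
translate([1005, 217, 0]) cube([69, 69, 421]);


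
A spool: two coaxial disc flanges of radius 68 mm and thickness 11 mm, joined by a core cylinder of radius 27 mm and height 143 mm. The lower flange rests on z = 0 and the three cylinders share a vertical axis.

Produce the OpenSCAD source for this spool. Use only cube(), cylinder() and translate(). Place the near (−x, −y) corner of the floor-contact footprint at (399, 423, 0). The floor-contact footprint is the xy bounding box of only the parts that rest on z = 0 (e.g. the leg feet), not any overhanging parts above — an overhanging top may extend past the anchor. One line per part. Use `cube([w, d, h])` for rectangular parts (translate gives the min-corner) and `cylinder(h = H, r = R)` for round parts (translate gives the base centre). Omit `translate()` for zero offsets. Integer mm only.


translate([467, 491, 0]) cylinder(h = 11, r = 68);
translate([467, 491, 11]) cylinder(h = 143, r = 27);
translate([467, 491, 154]) cylinder(h = 11, r = 68);


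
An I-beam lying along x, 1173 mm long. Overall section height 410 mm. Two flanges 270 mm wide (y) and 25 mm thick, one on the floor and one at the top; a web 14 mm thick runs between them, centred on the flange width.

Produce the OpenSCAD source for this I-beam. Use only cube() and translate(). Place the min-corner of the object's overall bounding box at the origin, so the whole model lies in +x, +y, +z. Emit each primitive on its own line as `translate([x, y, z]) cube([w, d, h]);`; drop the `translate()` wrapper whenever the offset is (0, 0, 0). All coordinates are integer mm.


cube([1173, 270, 25]);
translate([0, 128, 25]) cube([1173, 14, 360]);
translate([0, 0, 385]) cube([1173, 270, 25]);


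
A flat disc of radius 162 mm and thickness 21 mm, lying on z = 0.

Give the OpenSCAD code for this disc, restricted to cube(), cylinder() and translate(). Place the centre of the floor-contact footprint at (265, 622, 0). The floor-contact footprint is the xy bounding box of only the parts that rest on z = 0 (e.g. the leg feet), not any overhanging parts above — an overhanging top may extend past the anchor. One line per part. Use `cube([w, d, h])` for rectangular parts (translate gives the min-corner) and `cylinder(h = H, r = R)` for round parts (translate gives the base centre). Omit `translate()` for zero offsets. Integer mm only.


translate([265, 622, 0]) cylinder(h = 21, r = 162);


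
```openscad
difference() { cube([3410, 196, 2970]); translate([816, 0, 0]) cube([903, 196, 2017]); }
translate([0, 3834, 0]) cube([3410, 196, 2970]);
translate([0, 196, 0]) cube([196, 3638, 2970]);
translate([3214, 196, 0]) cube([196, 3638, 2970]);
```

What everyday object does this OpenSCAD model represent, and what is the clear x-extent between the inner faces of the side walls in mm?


A single room. The interior width is 3018 mm.

Four walls enclosing a rectangle with a door in the front wall — a room. Outside width 3410 minus two 196 mm walls gives 3018 mm.


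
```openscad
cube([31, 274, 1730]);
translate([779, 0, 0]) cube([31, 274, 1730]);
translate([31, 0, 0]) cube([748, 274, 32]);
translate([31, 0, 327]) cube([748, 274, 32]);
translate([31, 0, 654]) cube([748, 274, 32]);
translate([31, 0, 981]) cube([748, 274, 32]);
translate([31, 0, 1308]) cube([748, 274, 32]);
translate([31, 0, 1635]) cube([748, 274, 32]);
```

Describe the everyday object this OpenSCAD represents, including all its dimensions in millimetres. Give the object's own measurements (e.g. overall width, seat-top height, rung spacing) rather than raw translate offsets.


An open bookshelf. Two side panels, each 31 mm thick, 274 mm deep and 1730 mm tall, stand 810 mm apart (outside-to-outside). Between them sit 6 shelves, each 32 mm thick and 274 mm deep, spanning the full gap between the sides. The bottom shelf rests on the floor (its underside at z = 0) and the clear gap between one shelf's top and the next shelf's underside is 295 mm.


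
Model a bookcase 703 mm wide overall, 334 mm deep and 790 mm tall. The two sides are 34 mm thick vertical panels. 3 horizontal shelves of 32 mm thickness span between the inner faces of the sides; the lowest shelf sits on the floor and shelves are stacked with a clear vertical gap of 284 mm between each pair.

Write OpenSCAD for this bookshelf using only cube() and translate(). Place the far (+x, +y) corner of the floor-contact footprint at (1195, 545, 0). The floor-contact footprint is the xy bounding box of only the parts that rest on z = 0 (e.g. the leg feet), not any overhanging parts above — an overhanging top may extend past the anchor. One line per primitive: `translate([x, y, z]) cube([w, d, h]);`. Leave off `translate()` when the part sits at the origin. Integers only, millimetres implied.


translate([492, 211, 0]) cube([34, 334, 790]);
translate([1161, 211, 0]) cube([34, 334, 790]);
translate([526, 211, 0]) cube([635, 334, 32]);
translate([526, 211, 316]) cube([635, 334, 32]);
translate([526, 211, 632]) cube([635, 334, 32]);


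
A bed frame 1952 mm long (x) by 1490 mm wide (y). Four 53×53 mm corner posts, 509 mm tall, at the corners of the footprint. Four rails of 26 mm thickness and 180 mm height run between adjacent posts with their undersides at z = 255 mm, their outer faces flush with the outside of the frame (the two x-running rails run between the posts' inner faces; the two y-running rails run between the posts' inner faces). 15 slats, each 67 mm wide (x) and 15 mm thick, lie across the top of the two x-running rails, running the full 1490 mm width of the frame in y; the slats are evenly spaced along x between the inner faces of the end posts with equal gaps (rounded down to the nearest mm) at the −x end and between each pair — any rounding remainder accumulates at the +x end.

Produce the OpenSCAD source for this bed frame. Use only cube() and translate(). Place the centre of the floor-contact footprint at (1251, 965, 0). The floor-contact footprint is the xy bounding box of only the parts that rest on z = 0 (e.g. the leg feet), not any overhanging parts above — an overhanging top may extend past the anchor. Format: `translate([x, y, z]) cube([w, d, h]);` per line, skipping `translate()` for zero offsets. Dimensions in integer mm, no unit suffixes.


translate([275, 220, 0]) cube([53, 53, 509]);
translate([275, 1657, 0]) cube([53, 53, 509]);
translate([2174, 220, 0]) cube([53, 53, 509]);
translate([2174, 1657, 0]) cube([53, 53, 509]);
translate([328, 220, 255]) cube([1846, 26, 180]);
translate([328, 1684, 255]) cube([1846, 26, 180]);
translate([275, 273, 255]) cube([26, 1384, 180]);
translate([2201, 273, 255]) cube([26, 1384, 180]);
translate([380, 220, 435]) cube([67, 1490, 15]);
translate([499, 220, 435]) cube([67, 1490, 15]);
translate([618, 220, 435]) cube([67, 1490, 15]);
translate([737, 220, 435]) cube([67, 1490, 15]);
translate([856, 220, 435]) cube([67, 1490, 15]);
translate([975, 220, 435]) cube([67, 1490, 15]);
translate([1094, 220, 435]) cube([67, 1490, 15]);
translate([1213, 220, 435]) cube([67, 1490, 15]);
translate([1332, 220, 435]) cube([67, 1490, 15]);
translate([1451, 220, 435]) cube([67, 1490, 15]);
translate([1570, 220, 435]) cube([67, 1490, 15]);
translate([1689, 220, 435]) cube([67, 1490, 15]);
translate([1808, 220, 435]) cube([67, 1490, 15]);
translate([1927, 220, 435]) cube([67, 1490, 15]);
translate([2046, 220, 435]) cube([67, 1490, 15]);


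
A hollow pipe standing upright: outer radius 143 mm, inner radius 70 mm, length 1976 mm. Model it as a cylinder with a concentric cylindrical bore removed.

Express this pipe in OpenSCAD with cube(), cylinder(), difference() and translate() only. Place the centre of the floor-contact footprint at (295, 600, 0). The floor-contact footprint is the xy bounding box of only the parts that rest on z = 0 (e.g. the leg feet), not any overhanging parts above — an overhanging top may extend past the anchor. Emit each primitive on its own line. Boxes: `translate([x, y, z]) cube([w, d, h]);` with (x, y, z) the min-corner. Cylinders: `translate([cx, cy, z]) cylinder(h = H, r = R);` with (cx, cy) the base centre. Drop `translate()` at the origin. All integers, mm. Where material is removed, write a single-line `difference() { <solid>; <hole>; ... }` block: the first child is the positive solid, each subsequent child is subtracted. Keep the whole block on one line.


difference() { translate([295, 600, 0]) cylinder(h = 1976, r = 143); translate([295, 600, 0]) cylinder(h = 1976, r = 70); }


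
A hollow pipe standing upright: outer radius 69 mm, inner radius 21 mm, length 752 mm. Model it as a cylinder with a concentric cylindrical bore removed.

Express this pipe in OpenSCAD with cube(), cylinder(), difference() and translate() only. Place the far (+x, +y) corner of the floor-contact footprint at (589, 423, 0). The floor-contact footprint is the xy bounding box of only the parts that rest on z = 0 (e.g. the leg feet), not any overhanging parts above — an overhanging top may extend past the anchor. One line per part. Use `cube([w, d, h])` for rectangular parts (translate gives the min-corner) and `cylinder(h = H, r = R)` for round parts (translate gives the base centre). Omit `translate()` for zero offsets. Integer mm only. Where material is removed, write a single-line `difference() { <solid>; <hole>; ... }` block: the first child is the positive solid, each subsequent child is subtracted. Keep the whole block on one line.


difference() { translate([520, 354, 0]) cylinder(h = 752, r = 69); translate([520, 354, 0]) cylinder(h = 752, r = 21); }


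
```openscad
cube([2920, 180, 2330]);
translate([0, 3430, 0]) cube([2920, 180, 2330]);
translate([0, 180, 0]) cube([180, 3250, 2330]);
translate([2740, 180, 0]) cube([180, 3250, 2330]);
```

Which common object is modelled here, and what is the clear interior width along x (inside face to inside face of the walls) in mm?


A house (or room) frame. The interior width is 2560 mm.

Four 2330 mm walls enclosing a rectangle with no floor or roof — a room or house frame. Outside width is 2920 mm and wall thickness is 180 mm, so the interior width is 2920 − 2 × 180 = 2560 mm.


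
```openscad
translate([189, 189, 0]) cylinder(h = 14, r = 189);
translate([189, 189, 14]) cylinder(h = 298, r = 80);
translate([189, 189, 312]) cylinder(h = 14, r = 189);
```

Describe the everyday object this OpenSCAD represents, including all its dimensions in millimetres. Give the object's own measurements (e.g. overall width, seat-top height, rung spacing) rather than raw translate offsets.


A spool: two coaxial disc flanges of radius 189 mm and thickness 14 mm, joined by a core cylinder of radius 80 mm and height 298 mm. The lower flange rests on z = 0 and the three cylinders share a vertical axis.


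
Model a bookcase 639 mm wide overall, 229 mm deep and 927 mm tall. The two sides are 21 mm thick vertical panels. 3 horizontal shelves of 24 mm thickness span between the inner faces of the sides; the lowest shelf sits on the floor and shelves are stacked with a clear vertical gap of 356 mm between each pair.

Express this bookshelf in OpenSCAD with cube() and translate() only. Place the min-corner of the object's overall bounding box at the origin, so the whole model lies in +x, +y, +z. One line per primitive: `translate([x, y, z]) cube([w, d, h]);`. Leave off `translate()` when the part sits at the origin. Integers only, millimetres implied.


cube([21, 229, 927]);
translate([618, 0, 0]) cube([21, 229, 927]);
translate([21, 0, 0]) cube([597, 229, 24]);
translate([21, 0, 380]) cube([597, 229, 24]);
translate([21, 0, 760]) cube([597, 229, 24]);


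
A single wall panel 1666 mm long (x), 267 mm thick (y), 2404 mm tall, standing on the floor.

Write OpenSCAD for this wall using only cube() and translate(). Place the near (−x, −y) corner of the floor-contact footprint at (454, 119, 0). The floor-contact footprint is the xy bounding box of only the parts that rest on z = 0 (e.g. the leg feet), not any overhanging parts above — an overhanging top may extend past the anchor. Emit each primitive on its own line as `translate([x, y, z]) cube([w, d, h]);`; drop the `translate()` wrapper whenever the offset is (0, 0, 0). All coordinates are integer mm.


translate([454, 119, 0]) cube([1666, 267, 2404]);


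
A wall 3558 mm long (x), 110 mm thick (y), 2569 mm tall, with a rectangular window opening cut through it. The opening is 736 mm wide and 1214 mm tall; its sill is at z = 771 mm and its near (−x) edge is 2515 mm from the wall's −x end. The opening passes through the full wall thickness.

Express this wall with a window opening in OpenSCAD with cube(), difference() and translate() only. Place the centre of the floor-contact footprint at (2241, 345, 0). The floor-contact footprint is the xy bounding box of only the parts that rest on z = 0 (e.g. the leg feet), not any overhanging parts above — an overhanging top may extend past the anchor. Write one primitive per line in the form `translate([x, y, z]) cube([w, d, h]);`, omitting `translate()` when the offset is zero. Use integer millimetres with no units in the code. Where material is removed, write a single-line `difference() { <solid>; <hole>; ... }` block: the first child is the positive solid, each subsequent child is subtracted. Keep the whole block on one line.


difference() { translate([462, 290, 0]) cube([3558, 110, 2569]); translate([2977, 290, 771]) cube([736, 110, 1214]); }


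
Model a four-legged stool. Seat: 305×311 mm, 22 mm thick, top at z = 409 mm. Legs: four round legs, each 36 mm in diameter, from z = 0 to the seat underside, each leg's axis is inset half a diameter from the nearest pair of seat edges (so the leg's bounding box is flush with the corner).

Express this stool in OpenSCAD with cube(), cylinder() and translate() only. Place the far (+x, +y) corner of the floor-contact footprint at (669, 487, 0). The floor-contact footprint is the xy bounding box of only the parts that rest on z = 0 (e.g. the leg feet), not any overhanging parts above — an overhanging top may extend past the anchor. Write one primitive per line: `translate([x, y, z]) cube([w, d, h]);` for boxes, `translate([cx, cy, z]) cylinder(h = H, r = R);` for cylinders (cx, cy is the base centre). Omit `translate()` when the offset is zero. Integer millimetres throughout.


// leg_h = 409 - 22 = 387
translate([364, 176, 387]) cube([305, 311, 22]);
translate([382, 194, 0]) cylinder(h = 387, r = 18);
translate([651, 194, 0]) cylinder(h = 387, r = 18);
translate([382, 469, 0]) cylinder(h = 387, r = 18);
translate([651, 469, 0]) cylinder(h = 387, r = 18);
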